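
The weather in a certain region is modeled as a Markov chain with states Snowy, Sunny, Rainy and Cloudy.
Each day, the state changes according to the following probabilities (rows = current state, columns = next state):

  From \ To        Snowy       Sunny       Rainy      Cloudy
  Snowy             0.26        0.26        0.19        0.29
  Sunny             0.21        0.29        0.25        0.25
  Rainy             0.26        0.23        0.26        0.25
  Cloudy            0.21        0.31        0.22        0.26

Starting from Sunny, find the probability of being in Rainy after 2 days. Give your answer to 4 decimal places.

0.2324

Propagate the distribution vector 2 days from Sunny.
After 0 days: (0.0000, 1.0000, 0.0000, 0.0000)
After 1 day: (0.2100, 0.2900, 0.2500, 0.2500)
After 2 days: (0.2330, 0.2737, 0.2324, 0.2609)
P(in Rainy after 2 days) = 0.2324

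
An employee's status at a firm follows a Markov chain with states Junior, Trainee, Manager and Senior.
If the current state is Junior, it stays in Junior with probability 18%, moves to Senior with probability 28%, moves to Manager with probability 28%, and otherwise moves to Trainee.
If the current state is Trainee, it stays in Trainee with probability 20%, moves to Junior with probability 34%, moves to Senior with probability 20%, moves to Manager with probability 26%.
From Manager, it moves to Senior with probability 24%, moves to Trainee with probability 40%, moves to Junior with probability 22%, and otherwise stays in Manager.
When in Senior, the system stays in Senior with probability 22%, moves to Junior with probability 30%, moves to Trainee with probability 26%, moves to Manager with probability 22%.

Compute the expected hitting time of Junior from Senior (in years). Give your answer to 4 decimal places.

3.4033

Let t(s) be the expected number of years to first reach Junior from state s, with t(Junior) = 0. Conditioning on the first year:
t(Trainee) = 1 + 0.2·t(Trainee) + 0.26·t(Manager) + 0.2·t(Senior)
t(Manager) = 1 + 0.4·t(Trainee) + 0.14·t(Manager) + 0.24·t(Senior)
t(Senior) = 1 + 0.26·t(Trainee) + 0.22·t(Manager) + 0.22·t(Senior)
Solving: t(Trainee) = 3.2838, t(Manager) = 3.6399, t(Senior) = 3.4033.
Expected years from Senior to Junior: 3.4033.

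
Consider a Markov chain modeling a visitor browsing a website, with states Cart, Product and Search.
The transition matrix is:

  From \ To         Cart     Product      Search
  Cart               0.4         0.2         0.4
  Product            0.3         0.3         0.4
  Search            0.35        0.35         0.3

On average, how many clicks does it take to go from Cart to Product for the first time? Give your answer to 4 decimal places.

3.9286

Let t(s) be the expected number of clicks to first reach Product from state s, with t(Product) = 0. Conditioning on the first click:
t(Cart) = 1 + 0.4·t(Cart) + 0.4·t(Search)
t(Search) = 1 + 0.35·t(Cart) + 0.3·t(Search)
Solving: t(Cart) = 3.9286, t(Search) = 3.3929.
Expected clicks from Cart to Product: 3.9286.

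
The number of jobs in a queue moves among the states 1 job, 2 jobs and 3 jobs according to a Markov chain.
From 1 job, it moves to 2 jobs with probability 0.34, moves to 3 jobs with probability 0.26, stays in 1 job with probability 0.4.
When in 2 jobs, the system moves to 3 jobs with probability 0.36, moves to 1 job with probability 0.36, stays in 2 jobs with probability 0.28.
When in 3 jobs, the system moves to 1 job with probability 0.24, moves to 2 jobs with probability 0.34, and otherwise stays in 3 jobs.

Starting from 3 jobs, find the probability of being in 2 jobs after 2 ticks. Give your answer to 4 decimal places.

0.3196

Sum over the intermediate state after 1 tick:
P = P(3 jobs→1 job)·P(1 job→2 jobs) + P(3 jobs→2 jobs)·P(2 jobs→2 jobs) + P(3 jobs→3 jobs)·P(3 jobs→2 jobs)
  = 0.24×0.34 + 0.34×0.28 + 0.42×0.34
  = 0.0816 + 0.0952 + 0.1428 = 0.3196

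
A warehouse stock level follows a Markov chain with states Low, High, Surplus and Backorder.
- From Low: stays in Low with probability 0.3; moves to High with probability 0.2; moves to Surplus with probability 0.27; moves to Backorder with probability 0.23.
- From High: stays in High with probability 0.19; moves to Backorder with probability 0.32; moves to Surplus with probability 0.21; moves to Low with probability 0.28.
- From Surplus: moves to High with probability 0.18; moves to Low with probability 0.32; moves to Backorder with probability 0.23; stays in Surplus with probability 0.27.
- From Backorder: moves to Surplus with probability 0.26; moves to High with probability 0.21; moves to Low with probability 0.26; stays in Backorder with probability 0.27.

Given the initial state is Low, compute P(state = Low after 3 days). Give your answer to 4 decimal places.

Propagate the distribution vector 3 days from Low.
After 0 days: (1.0000, 0.0000, 0.0000, 0.0000)
After 1 day: (0.3000, 0.2000, 0.2700, 0.2300)
After 2 days: (0.2922, 0.1949, 0.2557, 0.2572)
After 3 days: (0.2909, 0.1955, 0.2557, 0.2578)
P(in Low after 3 days) = 0.2909

0.2909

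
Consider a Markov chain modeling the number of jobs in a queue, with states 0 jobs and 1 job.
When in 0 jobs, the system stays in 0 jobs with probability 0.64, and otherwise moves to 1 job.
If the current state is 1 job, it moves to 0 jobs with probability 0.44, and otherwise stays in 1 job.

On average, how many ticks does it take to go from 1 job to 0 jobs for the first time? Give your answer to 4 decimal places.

Let t(s) be the expected number of ticks to first reach 0 jobs from state s, with t(0 jobs) = 0. Conditioning on the first tick:
t(1 job) = 1 + 0.56·t(1 job)
Solving: t(1 job) = 2.2727.
Expected ticks from 1 job to 0 jobs: 2.2727.

2.2727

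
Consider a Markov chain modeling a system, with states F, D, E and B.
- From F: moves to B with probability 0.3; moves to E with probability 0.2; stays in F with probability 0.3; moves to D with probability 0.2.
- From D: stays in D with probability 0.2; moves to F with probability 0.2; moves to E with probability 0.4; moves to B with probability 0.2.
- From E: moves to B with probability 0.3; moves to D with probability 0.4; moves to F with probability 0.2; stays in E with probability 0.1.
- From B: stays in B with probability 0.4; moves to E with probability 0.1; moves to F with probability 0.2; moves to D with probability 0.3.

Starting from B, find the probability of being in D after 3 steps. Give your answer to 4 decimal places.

Propagate the distribution vector 3 steps from B.
After 0 steps: (0.0000, 0.0000, 0.0000, 1.0000)
After 1 step: (0.2000, 0.3000, 0.1000, 0.4000)
After 2 steps: (0.2200, 0.2600, 0.2100, 0.3100)
After 3 steps: (0.2220, 0.2730, 0.2000, 0.3050)
P(in D after 3 steps) = 0.2730

0.2730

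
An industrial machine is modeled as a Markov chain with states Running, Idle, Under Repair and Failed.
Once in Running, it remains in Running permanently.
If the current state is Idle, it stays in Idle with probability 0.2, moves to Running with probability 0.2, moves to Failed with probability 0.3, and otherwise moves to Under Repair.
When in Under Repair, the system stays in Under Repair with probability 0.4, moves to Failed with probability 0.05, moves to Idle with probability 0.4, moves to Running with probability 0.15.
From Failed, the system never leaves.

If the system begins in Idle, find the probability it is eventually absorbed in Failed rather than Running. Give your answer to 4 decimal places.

0.5417

Let h(s) be the probability of absorption at Failed starting from transient state s. Then h(Failed) = 1 and h(Running) = 0. By first-step analysis:
h(Idle) = 0.2·0 + 0.2·h(Idle) + 0.3·h(Under Repair) + 0.3·1
h(Under Repair) = 0.15·0 + 0.4·h(Idle) + 0.4·h(Under Repair) + 0.05·1
Solving: h(Idle) = 0.5417, h(Under Repair) = 0.4444.
Starting from Idle, the probability is 0.5417.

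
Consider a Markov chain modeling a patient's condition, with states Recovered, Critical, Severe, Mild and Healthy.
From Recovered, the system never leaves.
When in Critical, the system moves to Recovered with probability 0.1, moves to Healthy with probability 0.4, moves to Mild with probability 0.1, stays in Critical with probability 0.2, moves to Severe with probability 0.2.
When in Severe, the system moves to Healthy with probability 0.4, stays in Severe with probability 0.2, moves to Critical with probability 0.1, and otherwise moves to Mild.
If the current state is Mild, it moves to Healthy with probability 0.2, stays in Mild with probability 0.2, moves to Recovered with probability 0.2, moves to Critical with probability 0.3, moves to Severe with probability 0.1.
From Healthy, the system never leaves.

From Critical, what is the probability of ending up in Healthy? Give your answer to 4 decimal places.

Let h(s) be the probability of absorption at Healthy starting from transient state s. Then h(Healthy) = 1 and h(Recovered) = 0. By first-step analysis:
h(Critical) = 0.1·0 + 0.2·h(Critical) + 0.2·h(Severe) + 0.1·h(Mild) + 0.4·1
h(Severe) = 0.1·h(Critical) + 0.2·h(Severe) + 0.3·h(Mild) + 0.4·1
h(Mild) = 0.2·0 + 0.3·h(Critical) + 0.1·h(Severe) + 0.2·h(Mild) + 0.2·1
Solving: h(Critical) = 0.7925, h(Severe) = 0.8438, h(Mild) = 0.6527.
Starting from Critical, the probability is 0.7925.

0.7925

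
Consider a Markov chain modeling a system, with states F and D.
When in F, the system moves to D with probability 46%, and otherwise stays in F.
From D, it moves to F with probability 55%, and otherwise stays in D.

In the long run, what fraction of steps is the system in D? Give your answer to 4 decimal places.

Let the stationary distribution be π with π = πP and π_1 + π_2 = 1.
π_1 = 0.54·π_1 + 0.55·π_2
Solving with the normalization constraint gives π = (0.5446, 0.4554).
So the stationary probability of D is 0.4554.

0.4554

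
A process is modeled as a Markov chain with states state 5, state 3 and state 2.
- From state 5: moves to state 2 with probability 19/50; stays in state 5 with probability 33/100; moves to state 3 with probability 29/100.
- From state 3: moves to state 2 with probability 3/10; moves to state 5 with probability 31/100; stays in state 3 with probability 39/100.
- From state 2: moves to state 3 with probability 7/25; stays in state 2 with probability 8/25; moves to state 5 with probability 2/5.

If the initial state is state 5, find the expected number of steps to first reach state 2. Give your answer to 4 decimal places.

2.8231

Let t(s) be the expected number of steps to first reach state 2 from state s, with t(state 2) = 0. Conditioning on the first step:
t(state 5) = 1 + 0.33·t(state 5) + 0.29·t(state 3)
t(state 3) = 1 + 0.31·t(state 5) + 0.39·t(state 3)
Solving: t(state 5) = 2.8231, t(state 3) = 3.0740.
Expected steps from state 5 to state 2: 2.8231.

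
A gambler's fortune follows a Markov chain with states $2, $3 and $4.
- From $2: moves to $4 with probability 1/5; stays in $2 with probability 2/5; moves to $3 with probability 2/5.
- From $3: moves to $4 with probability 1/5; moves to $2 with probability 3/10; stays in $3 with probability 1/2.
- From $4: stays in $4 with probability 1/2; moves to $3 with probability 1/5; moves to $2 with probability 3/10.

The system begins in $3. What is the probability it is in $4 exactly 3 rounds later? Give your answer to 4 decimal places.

0.2780

Propagate the distribution vector 3 rounds from $3.
After 0 rounds: (0.0000, 1.0000, 0.0000)
After 1 round: (0.3000, 0.5000, 0.2000)
After 2 rounds: (0.3300, 0.4100, 0.2600)
After 3 rounds: (0.3330, 0.3890, 0.2780)
P(in $4 after 3 rounds) = 0.2780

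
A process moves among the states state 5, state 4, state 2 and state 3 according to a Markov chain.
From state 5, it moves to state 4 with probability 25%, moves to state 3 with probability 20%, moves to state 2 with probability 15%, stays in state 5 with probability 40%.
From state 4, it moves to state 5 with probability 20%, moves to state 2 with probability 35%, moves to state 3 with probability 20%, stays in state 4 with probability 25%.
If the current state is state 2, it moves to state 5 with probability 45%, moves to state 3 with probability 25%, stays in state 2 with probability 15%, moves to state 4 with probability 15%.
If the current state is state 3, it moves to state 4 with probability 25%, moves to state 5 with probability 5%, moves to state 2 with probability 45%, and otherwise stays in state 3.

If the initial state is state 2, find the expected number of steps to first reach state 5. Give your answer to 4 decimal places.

3.2731

Let t(s) be the expected number of steps to first reach state 5 from state s, with t(state 5) = 0. Conditioning on the first step:
t(state 4) = 1 + 0.25·t(state 4) + 0.35·t(state 2) + 0.2·t(state 3)
t(state 2) = 1 + 0.15·t(state 4) + 0.15·t(state 2) + 0.25·t(state 3)
t(state 3) = 1 + 0.25·t(state 4) + 0.45·t(state 2) + 0.25·t(state 3)
Solving: t(state 4) = 4.1049, t(state 2) = 3.2731, t(state 3) = 4.6655.
Expected steps from state 2 to state 5: 3.2731.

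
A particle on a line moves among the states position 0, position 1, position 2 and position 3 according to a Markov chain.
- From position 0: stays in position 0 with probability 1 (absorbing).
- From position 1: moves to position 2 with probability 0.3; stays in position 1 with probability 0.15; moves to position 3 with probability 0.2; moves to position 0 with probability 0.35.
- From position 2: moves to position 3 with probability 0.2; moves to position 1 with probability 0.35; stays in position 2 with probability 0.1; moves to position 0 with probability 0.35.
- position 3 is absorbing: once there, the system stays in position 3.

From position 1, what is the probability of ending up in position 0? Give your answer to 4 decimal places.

0.6364

Let h(s) be the probability of absorption at position 0 starting from transient state s. Then h(position 0) = 1 and h(position 3) = 0. By first-step analysis:
h(position 1) = 0.35·1 + 0.15·h(position 1) + 0.3·h(position 2) + 0.2·0
h(position 2) = 0.35·1 + 0.35·h(position 1) + 0.1·h(position 2) + 0.2·0
Solving: h(position 1) = 0.6364, h(position 2) = 0.6364.
Starting from position 1, the probability is 0.6364.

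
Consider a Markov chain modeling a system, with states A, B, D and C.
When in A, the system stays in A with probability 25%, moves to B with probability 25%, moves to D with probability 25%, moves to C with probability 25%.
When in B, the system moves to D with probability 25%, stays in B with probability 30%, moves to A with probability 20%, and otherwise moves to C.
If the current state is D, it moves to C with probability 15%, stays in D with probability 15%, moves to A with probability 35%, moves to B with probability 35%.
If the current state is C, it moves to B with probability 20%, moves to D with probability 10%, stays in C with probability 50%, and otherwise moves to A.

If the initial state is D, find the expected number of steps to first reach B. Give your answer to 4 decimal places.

3.5610

Let t(s) be the expected number of steps to first reach B from state s, with t(B) = 0. Conditioning on the first step:
t(A) = 1 + 0.25·t(A) + 0.25·t(D) + 0.25·t(C)
t(D) = 1 + 0.35·t(A) + 0.15·t(D) + 0.15·t(C)
t(C) = 1 + 0.2·t(A) + 0.1·t(D) + 0.5·t(C)
Solving: t(A) = 3.9512, t(D) = 3.5610, t(C) = 4.2927.
Expected steps from D to B: 3.5610.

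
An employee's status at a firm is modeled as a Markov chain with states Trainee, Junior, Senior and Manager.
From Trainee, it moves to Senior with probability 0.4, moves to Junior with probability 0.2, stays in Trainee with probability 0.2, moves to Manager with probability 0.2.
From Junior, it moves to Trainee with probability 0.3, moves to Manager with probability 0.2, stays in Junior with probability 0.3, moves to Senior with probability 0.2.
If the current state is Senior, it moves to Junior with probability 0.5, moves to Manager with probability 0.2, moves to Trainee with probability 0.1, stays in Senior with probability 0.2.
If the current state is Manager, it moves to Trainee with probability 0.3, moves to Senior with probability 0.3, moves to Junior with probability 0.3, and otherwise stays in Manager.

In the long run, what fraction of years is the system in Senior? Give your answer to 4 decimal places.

Let the stationary distribution be π with π = πP and π_1 + π_2 + π_3 + π_4 = 1.
π_1 = 0.2·π_1 + 0.3·π_2 + 0.1·π_3 + 0.3·π_4
π_2 = 0.2·π_1 + 0.3·π_2 + 0.5·π_3 + 0.3·π_4
π_3 = 0.4·π_1 + 0.2·π_2 + 0.2·π_3 + 0.3·π_4
Solving with the normalization constraint gives π = (0.2249, 0.3301, 0.2632, 0.1818).
So the stationary probability of Senior is 0.2632.

0.2632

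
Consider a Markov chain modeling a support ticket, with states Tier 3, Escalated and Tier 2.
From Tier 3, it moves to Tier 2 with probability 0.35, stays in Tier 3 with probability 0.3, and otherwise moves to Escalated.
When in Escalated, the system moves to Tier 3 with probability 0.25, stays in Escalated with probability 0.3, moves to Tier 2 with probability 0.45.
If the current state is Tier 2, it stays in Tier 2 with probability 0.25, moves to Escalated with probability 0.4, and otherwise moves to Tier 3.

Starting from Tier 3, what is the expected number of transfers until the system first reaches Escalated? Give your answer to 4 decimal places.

2.7329

Let t(s) be the expected number of transfers to first reach Escalated from state s, with t(Escalated) = 0. Conditioning on the first transfer:
t(Tier 3) = 1 + 0.3·t(Tier 3) + 0.35·t(Tier 2)
t(Tier 2) = 1 + 0.35·t(Tier 3) + 0.25·t(Tier 2)
Solving: t(Tier 3) = 2.7329, t(Tier 2) = 2.6087.
Expected transfers from Tier 3 to Escalated: 2.7329.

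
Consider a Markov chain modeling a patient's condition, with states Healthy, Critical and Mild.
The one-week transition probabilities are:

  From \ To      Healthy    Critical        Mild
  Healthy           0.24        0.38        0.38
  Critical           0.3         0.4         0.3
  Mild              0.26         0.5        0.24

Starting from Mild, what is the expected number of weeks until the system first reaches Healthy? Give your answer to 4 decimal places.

3.5948

Let t(s) be the expected number of weeks to first reach Healthy from state s, with t(Healthy) = 0. Conditioning on the first week:
t(Critical) = 1 + 0.4·t(Critical) + 0.3·t(Mild)
t(Mild) = 1 + 0.5·t(Critical) + 0.24·t(Mild)
Solving: t(Critical) = 3.4641, t(Mild) = 3.5948.
Expected weeks from Mild to Healthy: 3.5948.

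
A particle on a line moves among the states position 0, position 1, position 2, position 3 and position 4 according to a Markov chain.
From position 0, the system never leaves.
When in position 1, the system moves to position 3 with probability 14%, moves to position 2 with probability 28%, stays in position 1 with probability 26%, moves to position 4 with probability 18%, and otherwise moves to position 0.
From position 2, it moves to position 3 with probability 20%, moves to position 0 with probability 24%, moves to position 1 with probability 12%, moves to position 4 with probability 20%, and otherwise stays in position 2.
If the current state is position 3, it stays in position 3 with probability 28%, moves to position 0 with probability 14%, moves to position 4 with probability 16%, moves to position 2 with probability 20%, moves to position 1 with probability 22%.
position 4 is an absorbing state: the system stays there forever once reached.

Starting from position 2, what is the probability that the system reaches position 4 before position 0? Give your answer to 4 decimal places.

0.4815

Let h(s) be the probability of absorption at position 4 starting from transient state s. Then h(position 4) = 1 and h(position 0) = 0. By first-step analysis:
h(position 1) = 0.14·0 + 0.26·h(position 1) + 0.28·h(position 2) + 0.14·h(position 3) + 0.18·1
h(position 2) = 0.24·0 + 0.12·h(position 1) + 0.24·h(position 2) + 0.2·h(position 3) + 0.2·1
h(position 3) = 0.14·0 + 0.22·h(position 1) + 0.2·h(position 2) + 0.28·h(position 3) + 0.16·1
Solving: h(position 1) = 0.5230, h(position 2) = 0.4815, h(position 3) = 0.5158.
Starting from position 2, the probability is 0.4815.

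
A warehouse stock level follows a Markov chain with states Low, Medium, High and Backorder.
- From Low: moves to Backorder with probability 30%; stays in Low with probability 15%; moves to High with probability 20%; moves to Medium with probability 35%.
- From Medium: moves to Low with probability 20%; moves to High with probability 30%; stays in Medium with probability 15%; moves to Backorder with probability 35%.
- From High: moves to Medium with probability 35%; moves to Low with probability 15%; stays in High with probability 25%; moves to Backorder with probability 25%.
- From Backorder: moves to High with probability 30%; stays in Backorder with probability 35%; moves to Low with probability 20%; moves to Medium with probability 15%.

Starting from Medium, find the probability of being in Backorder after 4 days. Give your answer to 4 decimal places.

Propagate the distribution vector 4 days from Medium.
After 0 days: (0.0000, 1.0000, 0.0000, 0.0000)
After 1 day: (0.2000, 0.1500, 0.3000, 0.3500)
After 2 days: (0.1750, 0.2500, 0.2650, 0.3100)
After 3 days: (0.1780, 0.2380, 0.2693, 0.3148)
After 4 days: (0.1776, 0.2395, 0.2687, 0.3142)
P(in Backorder after 4 days) = 0.3142

0.3142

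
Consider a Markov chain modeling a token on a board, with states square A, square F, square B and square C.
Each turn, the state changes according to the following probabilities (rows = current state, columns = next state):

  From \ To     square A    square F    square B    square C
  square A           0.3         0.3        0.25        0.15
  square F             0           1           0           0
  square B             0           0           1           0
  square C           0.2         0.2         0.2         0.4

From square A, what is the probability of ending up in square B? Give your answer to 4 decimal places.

Let h(s) be the probability of absorption at square B starting from transient state s. Then h(square B) = 1 and h(square F) = 0. By first-step analysis:
h(square A) = 0.3·h(square A) + 0.3·0 + 0.25·1 + 0.15·h(square C)
h(square C) = 0.2·h(square A) + 0.2·0 + 0.2·1 + 0.4·h(square C)
Solving: h(square A) = 0.4615, h(square C) = 0.4872.
Starting from square A, the probability is 0.4615.

0.4615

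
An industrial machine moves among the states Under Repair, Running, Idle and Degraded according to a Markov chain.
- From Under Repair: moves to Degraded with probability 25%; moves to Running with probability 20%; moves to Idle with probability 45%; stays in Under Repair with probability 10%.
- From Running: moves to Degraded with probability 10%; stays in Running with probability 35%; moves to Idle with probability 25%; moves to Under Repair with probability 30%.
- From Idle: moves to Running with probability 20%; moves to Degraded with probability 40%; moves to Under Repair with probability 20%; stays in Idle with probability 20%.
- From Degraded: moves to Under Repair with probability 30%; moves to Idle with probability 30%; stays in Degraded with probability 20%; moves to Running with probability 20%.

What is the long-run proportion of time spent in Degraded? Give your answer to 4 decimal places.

0.2463

Let the stationary distribution be π with π = πP and π_1 + π_2 + π_3 + π_4 = 1.
π_1 = 0.1·π_1 + 0.3·π_2 + 0.2·π_3 + 0.3·π_4
π_2 = 0.2·π_1 + 0.35·π_2 + 0.2·π_3 + 0.2·π_4
π_3 = 0.45·π_1 + 0.25·π_2 + 0.2·π_3 + 0.3·π_4
Solving with the normalization constraint gives π = (0.2256, 0.2353, 0.2928, 0.2463).
So the stationary probability of Degraded is 0.2463.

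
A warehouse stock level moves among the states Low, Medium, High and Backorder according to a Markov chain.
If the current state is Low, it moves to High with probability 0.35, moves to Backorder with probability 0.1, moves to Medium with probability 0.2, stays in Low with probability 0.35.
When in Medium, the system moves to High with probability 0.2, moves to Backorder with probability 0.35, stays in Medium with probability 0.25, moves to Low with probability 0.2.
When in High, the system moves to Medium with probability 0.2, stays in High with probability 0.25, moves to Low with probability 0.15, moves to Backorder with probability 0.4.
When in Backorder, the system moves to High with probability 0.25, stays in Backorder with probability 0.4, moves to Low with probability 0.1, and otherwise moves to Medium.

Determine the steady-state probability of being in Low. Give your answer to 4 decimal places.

Let the stationary distribution be π with π = πP and π_1 + π_2 + π_3 + π_4 = 1.
π_1 = 0.35·π_1 + 0.2·π_2 + 0.15·π_3 + 0.1·π_4
π_2 = 0.2·π_1 + 0.25·π_2 + 0.2·π_3 + 0.25·π_4
π_3 = 0.35·π_1 + 0.2·π_2 + 0.25·π_3 + 0.25·π_4
Solving with the normalization constraint gives π = (0.1809, 0.2281, 0.2567, 0.3343).
So the stationary probability of Low is 0.1809.

0.1809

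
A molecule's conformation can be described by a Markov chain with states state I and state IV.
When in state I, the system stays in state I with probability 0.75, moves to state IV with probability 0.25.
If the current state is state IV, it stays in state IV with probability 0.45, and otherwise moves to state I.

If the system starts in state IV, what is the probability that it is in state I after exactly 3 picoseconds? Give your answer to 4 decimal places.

0.6820

Propagate the distribution vector 3 picoseconds from state IV.
After 0 picoseconds: (0.0000, 1.0000)
After 1 picosecond: (0.5500, 0.4500)
After 2 picoseconds: (0.6600, 0.3400)
After 3 picoseconds: (0.6820, 0.3180)
P(in state I after 3 picoseconds) = 0.6820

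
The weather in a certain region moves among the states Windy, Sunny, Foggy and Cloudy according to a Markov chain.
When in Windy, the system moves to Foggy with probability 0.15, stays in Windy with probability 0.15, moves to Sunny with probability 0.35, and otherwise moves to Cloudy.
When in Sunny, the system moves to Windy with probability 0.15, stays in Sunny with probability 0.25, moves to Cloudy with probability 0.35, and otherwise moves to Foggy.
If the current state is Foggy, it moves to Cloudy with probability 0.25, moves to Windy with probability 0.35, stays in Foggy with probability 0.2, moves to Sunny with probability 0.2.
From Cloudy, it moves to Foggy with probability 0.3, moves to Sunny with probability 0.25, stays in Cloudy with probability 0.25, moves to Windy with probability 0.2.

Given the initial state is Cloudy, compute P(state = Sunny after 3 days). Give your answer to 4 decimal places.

Propagate the distribution vector 3 days from Cloudy.
After 0 days: (0.0000, 0.0000, 0.0000, 1.0000)
After 1 day: (0.2000, 0.2500, 0.3000, 0.2500)
After 2 days: (0.2225, 0.2550, 0.2275, 0.2950)
After 3 days: (0.2103, 0.2609, 0.2311, 0.2978)
P(in Sunny after 3 days) = 0.2609

0.2609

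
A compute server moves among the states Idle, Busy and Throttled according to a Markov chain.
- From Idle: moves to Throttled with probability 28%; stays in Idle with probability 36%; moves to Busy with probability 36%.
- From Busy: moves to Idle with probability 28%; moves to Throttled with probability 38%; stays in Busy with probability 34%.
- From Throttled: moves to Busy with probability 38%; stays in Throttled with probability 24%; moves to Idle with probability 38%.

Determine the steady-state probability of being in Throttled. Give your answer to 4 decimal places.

0.3037

Let the stationary distribution be π with π = πP and π_1 + π_2 + π_3 = 1.
π_1 = 0.36·π_1 + 0.28·π_2 + 0.38·π_3
π_2 = 0.36·π_1 + 0.34·π_2 + 0.38·π_3
Solving with the normalization constraint gives π = (0.3374, 0.3589, 0.3037).
So the stationary probability of Throttled is 0.3037.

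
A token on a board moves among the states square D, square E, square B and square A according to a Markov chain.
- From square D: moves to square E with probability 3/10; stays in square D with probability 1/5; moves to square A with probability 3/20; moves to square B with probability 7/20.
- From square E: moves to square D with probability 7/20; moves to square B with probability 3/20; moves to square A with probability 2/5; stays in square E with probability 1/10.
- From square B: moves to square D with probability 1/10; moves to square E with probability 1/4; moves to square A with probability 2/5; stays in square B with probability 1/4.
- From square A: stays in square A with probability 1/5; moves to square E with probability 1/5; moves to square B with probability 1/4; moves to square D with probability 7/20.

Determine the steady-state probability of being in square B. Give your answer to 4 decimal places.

0.2533

Let the stationary distribution be π with π = πP and π_1 + π_2 + π_3 + π_4 = 1.
π_1 = 0.2·π_1 + 0.35·π_2 + 0.1·π_3 + 0.35·π_4
π_2 = 0.3·π_1 + 0.1·π_2 + 0.25·π_3 + 0.2·π_4
π_3 = 0.35·π_1 + 0.15·π_2 + 0.25·π_3 + 0.25·π_4
Solving with the normalization constraint gives π = (0.2493, 0.2160, 0.2533, 0.2814).
So the stationary probability of square B is 0.2533.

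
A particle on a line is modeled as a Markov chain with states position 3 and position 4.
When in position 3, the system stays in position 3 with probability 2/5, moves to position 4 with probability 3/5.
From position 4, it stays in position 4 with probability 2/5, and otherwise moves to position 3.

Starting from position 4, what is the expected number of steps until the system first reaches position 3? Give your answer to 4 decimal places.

1.6667

Let t(s) be the expected number of steps to first reach position 3 from state s, with t(position 3) = 0. Conditioning on the first step:
t(position 4) = 1 + 0.4·t(position 4)
Solving: t(position 4) = 1.6667.
Expected steps from position 4 to position 3: 1.6667.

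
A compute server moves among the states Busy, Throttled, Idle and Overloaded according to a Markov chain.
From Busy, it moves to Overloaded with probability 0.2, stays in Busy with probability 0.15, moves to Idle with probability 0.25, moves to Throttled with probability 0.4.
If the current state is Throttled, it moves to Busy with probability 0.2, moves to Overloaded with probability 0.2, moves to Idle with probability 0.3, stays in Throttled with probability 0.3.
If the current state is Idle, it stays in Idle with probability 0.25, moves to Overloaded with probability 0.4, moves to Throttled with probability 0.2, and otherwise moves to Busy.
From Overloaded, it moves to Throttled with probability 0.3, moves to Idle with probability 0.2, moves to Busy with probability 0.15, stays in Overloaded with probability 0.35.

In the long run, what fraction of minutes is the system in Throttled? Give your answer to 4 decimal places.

Let the stationary distribution be π with π = πP and π_1 + π_2 + π_3 + π_4 = 1.
π_1 = 0.15·π_1 + 0.2·π_2 + 0.15·π_3 + 0.15·π_4
π_2 = 0.4·π_1 + 0.3·π_2 + 0.2·π_3 + 0.3·π_4
π_3 = 0.25·π_1 + 0.3·π_2 + 0.25·π_3 + 0.2·π_4
Solving with the normalization constraint gives π = (0.1646, 0.2915, 0.2499, 0.2941).
So the stationary probability of Throttled is 0.2915.

0.2915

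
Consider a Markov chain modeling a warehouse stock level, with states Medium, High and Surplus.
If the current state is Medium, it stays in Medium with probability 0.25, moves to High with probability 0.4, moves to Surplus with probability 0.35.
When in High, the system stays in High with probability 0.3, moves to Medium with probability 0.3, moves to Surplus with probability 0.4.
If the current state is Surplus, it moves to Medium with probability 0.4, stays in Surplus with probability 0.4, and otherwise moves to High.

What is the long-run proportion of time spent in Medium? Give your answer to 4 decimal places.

Let the stationary distribution be π with π = πP and π_1 + π_2 + π_3 = 1.
π_1 = 0.25·π_1 + 0.3·π_2 + 0.4·π_3
π_2 = 0.4·π_1 + 0.3·π_2 + 0.2·π_3
Solving with the normalization constraint gives π = (0.3223, 0.2938, 0.3839).
So the stationary probability of Medium is 0.3223.

0.3223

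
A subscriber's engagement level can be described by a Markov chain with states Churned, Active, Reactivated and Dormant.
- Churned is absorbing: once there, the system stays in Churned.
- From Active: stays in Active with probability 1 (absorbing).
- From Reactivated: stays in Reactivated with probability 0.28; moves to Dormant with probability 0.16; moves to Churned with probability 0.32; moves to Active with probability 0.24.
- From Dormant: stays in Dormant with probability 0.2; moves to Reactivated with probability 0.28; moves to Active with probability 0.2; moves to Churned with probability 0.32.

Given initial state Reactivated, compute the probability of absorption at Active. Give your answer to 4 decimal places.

Let h(s) be the probability of absorption at Active starting from transient state s. Then h(Active) = 1 and h(Churned) = 0. By first-step analysis:
h(Reactivated) = 0.32·0 + 0.24·1 + 0.28·h(Reactivated) + 0.16·h(Dormant)
h(Dormant) = 0.32·0 + 0.2·1 + 0.28·h(Reactivated) + 0.2·h(Dormant)
Solving: h(Reactivated) = 0.4217, h(Dormant) = 0.3976.
Starting from Reactivated, the probability is 0.4217.

0.4217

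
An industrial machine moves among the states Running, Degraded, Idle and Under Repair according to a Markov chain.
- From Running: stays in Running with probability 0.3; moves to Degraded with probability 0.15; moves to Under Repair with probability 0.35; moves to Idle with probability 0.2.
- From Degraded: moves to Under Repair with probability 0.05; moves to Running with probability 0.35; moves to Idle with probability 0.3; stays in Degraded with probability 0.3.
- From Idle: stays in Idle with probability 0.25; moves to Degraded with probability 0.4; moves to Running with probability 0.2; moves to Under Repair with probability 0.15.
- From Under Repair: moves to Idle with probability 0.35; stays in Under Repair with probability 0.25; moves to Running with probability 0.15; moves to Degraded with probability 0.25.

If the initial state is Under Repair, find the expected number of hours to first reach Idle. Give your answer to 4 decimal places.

3.2985

Let t(s) be the expected number of hours to first reach Idle from state s, with t(Idle) = 0. Conditioning on the first hour:
t(Running) = 1 + 0.3·t(Running) + 0.15·t(Degraded) + 0.35·t(Under Repair)
t(Degraded) = 1 + 0.35·t(Running) + 0.3·t(Degraded) + 0.05·t(Under Repair)
t(Under Repair) = 1 + 0.15·t(Running) + 0.25·t(Degraded) + 0.25·t(Under Repair)
Solving: t(Running) = 3.8465, t(Degraded) = 3.5874, t(Under Repair) = 3.2985.
Expected hours from Under Repair to Idle: 3.2985.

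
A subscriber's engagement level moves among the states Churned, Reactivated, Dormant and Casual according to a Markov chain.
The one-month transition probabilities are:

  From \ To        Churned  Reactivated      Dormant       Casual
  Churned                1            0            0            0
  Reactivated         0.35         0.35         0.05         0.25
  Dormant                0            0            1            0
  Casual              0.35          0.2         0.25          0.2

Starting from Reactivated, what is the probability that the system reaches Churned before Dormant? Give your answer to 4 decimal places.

Let h(s) be the probability of absorption at Churned starting from transient state s. Then h(Churned) = 1 and h(Dormant) = 0. By first-step analysis:
h(Reactivated) = 0.35·1 + 0.35·h(Reactivated) + 0.05·0 + 0.25·h(Casual)
h(Casual) = 0.35·1 + 0.2·h(Reactivated) + 0.25·0 + 0.2·h(Casual)
Solving: h(Reactivated) = 0.7819, h(Casual) = 0.6330.
Starting from Reactivated, the probability is 0.7819.

0.7819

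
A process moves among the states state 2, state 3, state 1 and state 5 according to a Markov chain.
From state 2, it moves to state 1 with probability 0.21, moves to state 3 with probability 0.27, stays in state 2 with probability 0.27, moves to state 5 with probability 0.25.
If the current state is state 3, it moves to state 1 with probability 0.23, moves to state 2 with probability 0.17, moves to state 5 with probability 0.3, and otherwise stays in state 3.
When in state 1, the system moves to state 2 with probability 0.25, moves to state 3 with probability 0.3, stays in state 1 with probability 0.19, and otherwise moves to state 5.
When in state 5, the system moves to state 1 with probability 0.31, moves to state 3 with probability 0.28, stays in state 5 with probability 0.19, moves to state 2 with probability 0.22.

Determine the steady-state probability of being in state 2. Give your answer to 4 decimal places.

Let the stationary distribution be π with π = πP and π_1 + π_2 + π_3 + π_4 = 1.
π_1 = 0.27·π_1 + 0.17·π_2 + 0.25·π_3 + 0.22·π_4
π_2 = 0.27·π_1 + 0.3·π_2 + 0.3·π_3 + 0.28·π_4
π_3 = 0.21·π_1 + 0.23·π_2 + 0.19·π_3 + 0.31·π_4
Solving with the normalization constraint gives π = (0.2239, 0.2883, 0.2362, 0.2517).
So the stationary probability of state 2 is 0.2239.

0.2239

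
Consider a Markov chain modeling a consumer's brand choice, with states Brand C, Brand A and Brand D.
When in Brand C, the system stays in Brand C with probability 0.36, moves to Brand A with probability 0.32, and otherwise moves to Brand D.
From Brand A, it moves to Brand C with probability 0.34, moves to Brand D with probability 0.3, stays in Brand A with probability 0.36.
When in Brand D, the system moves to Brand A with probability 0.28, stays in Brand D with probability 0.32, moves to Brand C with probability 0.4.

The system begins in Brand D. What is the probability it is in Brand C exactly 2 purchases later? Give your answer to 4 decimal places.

Sum over the intermediate state after 1 purchase:
P = P(Brand D→Brand C)·P(Brand C→Brand C) + P(Brand D→Brand A)·P(Brand A→Brand C) + P(Brand D→Brand D)·P(Brand D→Brand C)
  = 0.4×0.36 + 0.28×0.34 + 0.32×0.4
  = 0.1440 + 0.0952 + 0.1280 = 0.3672

0.3672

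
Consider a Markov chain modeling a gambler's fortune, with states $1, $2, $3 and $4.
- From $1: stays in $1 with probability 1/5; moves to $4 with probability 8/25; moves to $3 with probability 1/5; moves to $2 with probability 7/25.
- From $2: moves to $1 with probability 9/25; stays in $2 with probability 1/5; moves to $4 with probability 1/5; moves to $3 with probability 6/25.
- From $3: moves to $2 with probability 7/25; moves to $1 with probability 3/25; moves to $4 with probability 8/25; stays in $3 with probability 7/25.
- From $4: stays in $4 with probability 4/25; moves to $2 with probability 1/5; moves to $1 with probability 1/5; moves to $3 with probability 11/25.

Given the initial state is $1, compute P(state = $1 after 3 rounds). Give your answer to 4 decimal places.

0.2128

Propagate the distribution vector 3 rounds from $1.
After 0 rounds: (1.0000, 0.0000, 0.0000, 0.0000)
After 1 round: (0.2000, 0.2800, 0.2000, 0.3200)
After 2 rounds: (0.2288, 0.2320, 0.3040, 0.2352)
After 3 rounds: (0.2128, 0.2426, 0.2900, 0.2545)
P(in $1 after 3 rounds) = 0.2128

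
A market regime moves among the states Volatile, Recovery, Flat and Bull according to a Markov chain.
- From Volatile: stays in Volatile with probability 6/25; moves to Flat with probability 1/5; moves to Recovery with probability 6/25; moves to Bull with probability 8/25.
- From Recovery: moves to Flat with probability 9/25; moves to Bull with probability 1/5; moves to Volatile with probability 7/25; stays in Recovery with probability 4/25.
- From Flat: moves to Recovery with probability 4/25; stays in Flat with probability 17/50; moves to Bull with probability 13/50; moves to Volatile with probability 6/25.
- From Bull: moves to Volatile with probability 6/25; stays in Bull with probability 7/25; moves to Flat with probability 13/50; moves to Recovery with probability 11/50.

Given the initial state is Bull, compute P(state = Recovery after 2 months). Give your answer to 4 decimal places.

Propagate the distribution vector 2 months from Bull.
After 0 months: (0.0000, 0.0000, 0.0000, 1.0000)
After 1 month: (0.2400, 0.2200, 0.2600, 0.2800)
After 2 months: (0.2488, 0.1960, 0.2884, 0.2668)
P(in Recovery after 2 months) = 0.1960

0.1960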